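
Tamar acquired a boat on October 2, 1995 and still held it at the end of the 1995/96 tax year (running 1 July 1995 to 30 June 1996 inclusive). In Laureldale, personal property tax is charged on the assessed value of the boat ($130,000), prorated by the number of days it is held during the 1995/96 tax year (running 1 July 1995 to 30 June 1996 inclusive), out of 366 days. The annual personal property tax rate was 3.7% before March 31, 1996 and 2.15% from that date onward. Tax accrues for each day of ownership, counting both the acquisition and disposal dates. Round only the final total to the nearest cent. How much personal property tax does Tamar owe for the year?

$3,081.28

October 2, 1995 – March 30, 1996: 181 days at 3.7% → $130,000 × 3.7% × 181/366 = $2,378.7158
March 31 – June 30, 1996: 92 days at 2.15% → $130,000 × 2.15% × 92/366 = $702.5683
Total = $3,081.2842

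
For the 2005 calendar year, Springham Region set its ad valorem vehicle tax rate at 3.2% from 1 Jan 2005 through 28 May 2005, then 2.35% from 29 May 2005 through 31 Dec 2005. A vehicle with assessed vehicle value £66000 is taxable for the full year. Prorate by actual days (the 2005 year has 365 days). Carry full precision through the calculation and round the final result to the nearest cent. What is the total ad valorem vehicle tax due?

1 Jan – 28 May 2005: 148 days at 3.2% → £66000 × 3.2% × 148/365 = £856.3726
29 May – 31 Dec 2005: 217 days at 2.35% → £66000 × 2.35% × 217/365 = £922.1014
Total = £1778.4740

£1778.47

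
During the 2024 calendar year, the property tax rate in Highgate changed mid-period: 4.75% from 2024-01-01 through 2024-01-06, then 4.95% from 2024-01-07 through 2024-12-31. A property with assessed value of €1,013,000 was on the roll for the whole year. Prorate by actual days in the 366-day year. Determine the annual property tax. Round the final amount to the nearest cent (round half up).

€50,110.29

2024-01-01 to 2024-01-06: 6 days at 4.75% → €1,013,000 × 4.75% × 6/366 = €788.8115
2024-01-07 to 2024-12-31: 360 days at 4.95% → €1,013,000 × 4.95% × 360/366 = €49,321.4754
Total = €50,110.2869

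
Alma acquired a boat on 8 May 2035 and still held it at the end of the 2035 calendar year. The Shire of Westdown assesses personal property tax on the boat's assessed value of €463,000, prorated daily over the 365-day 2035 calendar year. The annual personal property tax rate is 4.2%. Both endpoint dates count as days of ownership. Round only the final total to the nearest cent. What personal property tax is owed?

Days held (8 May – 31 Dec 2035): 238 out of 365
Tax = €463,000 × 4.2% × 238/365 = €12,679.8575

€12,679.86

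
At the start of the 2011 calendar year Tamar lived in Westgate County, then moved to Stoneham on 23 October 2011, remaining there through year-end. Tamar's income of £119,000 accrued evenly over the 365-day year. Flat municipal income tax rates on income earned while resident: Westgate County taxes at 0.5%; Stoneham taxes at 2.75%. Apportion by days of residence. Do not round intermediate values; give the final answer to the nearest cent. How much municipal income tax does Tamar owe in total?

Westgate County, 1 January – 22 October 2011: 295 days → £119,000 × 0.5% × 295/365 = £480.8904
Stoneham, 23 October – 31 December 2011: 70 days → £119,000 × 2.75% × 70/365 = £627.6027
Total = £1,108.4932

£1,108.49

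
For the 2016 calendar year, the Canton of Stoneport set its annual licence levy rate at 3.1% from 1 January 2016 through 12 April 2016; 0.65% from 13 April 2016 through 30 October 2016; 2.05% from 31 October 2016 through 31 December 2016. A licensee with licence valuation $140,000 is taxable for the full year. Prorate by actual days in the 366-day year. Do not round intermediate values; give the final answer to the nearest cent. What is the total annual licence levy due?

1 January – 12 April 2016: 103 days at 3.1% → $140,000 × 3.1% × 103/366 = $1,221.3661
13 April – 30 October 2016: 201 days at 0.65% → $140,000 × 0.65% × 201/366 = $499.7541
31 October – 31 December 2016: 62 days at 2.05% → $140,000 × 2.05% × 62/366 = $486.1749
Total = $2,207.2951

$2,207.30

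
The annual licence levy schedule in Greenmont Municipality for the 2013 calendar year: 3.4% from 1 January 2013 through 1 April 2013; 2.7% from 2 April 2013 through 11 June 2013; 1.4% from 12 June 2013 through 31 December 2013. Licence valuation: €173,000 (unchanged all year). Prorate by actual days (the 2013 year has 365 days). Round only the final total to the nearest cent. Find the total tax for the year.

€3,722.11

1 January – 1 April 2013: 91 days at 3.4% → €173,000 × 3.4% × 91/365 = €1,466.4712
2 April – 11 June 2013: 71 days at 2.7% → €173,000 × 2.7% × 71/365 = €908.6055
12 June – 31 December 2013: 203 days at 1.4% → €173,000 × 1.4% × 203/365 = €1,347.0301
Total = €3,722.1068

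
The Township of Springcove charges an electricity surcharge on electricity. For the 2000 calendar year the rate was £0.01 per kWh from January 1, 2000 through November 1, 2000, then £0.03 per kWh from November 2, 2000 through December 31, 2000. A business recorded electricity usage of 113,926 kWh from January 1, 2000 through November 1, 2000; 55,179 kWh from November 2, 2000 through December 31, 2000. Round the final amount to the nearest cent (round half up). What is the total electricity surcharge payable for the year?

January 1 – November 1, 2000: 113,926 kWh at £0.01/kWh → £1139.26
November 2 – December 31, 2000: 55,179 kWh at £0.03/kWh → £1655.37

£2794.63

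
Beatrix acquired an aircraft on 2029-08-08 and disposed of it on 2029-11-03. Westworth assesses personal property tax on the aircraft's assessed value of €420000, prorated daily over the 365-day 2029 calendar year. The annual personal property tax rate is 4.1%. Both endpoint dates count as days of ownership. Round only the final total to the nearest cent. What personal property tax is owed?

Days held (2029-08-08 to 2029-11-03): 88 out of 365
Tax = €420000 × 4.1% × 88/365 = €4151.6712

€4151.67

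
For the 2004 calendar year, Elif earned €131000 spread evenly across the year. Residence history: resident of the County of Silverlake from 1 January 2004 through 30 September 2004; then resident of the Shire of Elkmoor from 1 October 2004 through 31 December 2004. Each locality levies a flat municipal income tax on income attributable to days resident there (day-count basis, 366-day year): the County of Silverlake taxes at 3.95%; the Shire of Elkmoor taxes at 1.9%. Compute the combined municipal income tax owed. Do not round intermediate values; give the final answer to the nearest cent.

€4499.46

The County of Silverlake, 1 January – 30 September 2004: 274 days → €131000 × 3.95% × 274/366 = €3873.8060
The Shire of Elkmoor, 1 October – 31 December 2004: 92 days → €131000 × 1.9% × 92/366 = €625.6503
Total = €4499.4563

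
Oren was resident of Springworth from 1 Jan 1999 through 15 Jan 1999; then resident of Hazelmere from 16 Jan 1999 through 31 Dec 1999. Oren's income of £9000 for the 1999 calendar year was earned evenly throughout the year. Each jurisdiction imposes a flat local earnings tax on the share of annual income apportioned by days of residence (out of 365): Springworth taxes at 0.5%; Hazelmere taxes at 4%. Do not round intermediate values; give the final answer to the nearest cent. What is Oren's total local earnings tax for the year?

Springworth, 1 Jan – 15 Jan 1999: 15 days → £9000 × 0.5% × 15/365 = £1.8493
Hazelmere, 16 Jan – 31 Dec 1999: 350 days → £9000 × 4% × 350/365 = £345.2055
Total = £347.0548

£347.05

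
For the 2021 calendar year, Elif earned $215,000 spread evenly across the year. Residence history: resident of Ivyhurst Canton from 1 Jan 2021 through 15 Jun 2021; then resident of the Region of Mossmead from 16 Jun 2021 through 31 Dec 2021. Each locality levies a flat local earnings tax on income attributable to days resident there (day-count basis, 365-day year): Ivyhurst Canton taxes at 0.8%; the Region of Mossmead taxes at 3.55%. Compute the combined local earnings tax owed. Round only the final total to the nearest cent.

Ivyhurst Canton, 1 Jan – 15 Jun 2021: 166 days → $215,000 × 0.8% × 166/365 = $782.2466
The Region of Mossmead, 16 Jun – 31 Dec 2021: 199 days → $215,000 × 3.55% × 199/365 = $4,161.2808
Total = $4,943.5274

$4,943.53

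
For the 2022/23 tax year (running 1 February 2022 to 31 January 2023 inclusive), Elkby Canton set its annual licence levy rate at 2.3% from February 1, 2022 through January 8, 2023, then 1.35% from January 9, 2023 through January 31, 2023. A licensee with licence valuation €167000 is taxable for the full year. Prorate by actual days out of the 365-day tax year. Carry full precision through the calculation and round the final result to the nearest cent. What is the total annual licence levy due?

February 1, 2022 – January 8, 2023: 342 days at 2.3% → €167000 × 2.3% × 342/365 = €3598.9644
January 9 – January 31, 2023: 23 days at 1.35% → €167000 × 1.35% × 23/365 = €142.0644
Total = €3741.0288

€3741.03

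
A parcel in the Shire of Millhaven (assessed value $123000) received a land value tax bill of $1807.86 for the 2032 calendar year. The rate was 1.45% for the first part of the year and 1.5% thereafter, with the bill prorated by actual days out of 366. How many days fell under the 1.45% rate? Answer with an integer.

Let d = days at the first rate; then 366 − d days at the second rate.
$123000 × [1.45%·d + 1.5%·(366−d)] / 366 = $1807.86
Solving gives d = 221, so the new rate took effect on 9 Aug 2032.

221 days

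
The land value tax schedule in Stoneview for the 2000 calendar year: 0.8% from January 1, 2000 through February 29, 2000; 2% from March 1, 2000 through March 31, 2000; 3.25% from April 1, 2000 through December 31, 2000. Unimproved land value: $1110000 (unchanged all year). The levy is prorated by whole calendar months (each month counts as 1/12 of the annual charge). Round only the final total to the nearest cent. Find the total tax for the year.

$30386.25

January 1 – February 29, 2000: 2 months at 0.8% → $1110000 × 0.8% × 2/12 = $1480.0000
March 1 – March 31, 2000: 1 month at 2% → $1110000 × 2% × 1/12 = $1850.0000
April 1 – December 31, 2000: 9 months at 3.25% → $1110000 × 3.25% × 9/12 = $27056.2500
Total = $30386.2500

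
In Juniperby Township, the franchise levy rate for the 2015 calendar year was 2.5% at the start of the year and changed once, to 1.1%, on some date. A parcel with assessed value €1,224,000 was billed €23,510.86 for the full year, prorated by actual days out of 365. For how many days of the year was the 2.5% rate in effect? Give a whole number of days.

214 days

Let d = days at the first rate; then 365 − d days at the second rate.
€1,224,000 × [2.5%·d + 1.1%·(365−d)] / 365 = €23,510.86
Solving gives d = 214, so the new rate took effect on 3 August 2015.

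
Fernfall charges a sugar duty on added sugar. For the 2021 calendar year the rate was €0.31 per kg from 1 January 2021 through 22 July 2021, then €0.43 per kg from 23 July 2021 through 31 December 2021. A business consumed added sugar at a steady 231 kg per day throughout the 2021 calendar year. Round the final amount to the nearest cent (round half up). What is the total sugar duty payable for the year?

1 January – 22 July 2021: 203 days × 231 kg/day = 46,893 kg at €0.31/kg → €14,536.83
23 July – 31 December 2021: 162 days × 231 kg/day = 37,422 kg at €0.43/kg → €16,091.46

€30,628.29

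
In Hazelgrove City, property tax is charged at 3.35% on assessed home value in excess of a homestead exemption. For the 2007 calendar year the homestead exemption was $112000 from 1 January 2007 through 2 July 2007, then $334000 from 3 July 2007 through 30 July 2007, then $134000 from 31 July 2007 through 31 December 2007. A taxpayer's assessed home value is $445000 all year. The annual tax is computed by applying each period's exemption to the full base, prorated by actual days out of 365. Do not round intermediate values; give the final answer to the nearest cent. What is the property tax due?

$10274.04

1 January – 2 July 2007: 183 days, exemption $112000 → ($445000 − $112000) × 3.35% × 183/365 = $5593.0315
3 July – 30 July 2007: 28 days, exemption $334000 → ($445000 − $334000) × 3.35% × 28/365 = $285.2548
31 July – 31 December 2007: 154 days, exemption $134000 → ($445000 − $134000) × 3.35% × 154/365 = $4395.7507
Total = $10274.0370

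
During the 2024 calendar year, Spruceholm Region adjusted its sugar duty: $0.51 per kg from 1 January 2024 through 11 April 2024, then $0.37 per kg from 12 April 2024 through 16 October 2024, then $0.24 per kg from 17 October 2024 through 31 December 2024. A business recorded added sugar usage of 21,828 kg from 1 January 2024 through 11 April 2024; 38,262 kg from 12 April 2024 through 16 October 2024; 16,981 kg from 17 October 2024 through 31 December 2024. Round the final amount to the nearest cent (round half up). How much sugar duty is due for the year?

1 January – 11 April 2024: 21,828 kg at $0.51/kg → $11,132.28
12 April – 16 October 2024: 38,262 kg at $0.37/kg → $14,156.94
17 October – 31 December 2024: 16,981 kg at $0.24/kg → $4,075.44

$29,364.66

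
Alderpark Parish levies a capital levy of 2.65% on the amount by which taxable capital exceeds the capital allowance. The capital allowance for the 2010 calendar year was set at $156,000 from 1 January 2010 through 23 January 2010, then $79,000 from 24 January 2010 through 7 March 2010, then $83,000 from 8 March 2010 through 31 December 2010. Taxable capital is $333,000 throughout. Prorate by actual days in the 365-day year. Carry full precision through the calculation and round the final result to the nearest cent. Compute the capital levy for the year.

1 January – 23 January 2010: 23 days, exemption $156,000 → ($333,000 − $156,000) × 2.65% × 23/365 = $295.5658
24 January – 7 March 2010: 43 days, exemption $79,000 → ($333,000 − $79,000) × 2.65% × 43/365 = $792.9671
8 March – 31 December 2010: 299 days, exemption $83,000 → ($333,000 − $83,000) × 2.65% × 299/365 = $5,427.0548
Total = $6,515.5877

$6,515.59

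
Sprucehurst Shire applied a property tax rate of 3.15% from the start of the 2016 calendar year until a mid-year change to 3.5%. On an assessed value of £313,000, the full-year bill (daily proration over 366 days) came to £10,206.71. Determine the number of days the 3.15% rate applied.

250 days

Let d = days at the first rate; then 366 − d days at the second rate.
£313,000 × [3.15%·d + 3.5%·(366−d)] / 366 = £10,206.71
Solving gives d = 250, so the new rate took effect on 7 Sep 2016.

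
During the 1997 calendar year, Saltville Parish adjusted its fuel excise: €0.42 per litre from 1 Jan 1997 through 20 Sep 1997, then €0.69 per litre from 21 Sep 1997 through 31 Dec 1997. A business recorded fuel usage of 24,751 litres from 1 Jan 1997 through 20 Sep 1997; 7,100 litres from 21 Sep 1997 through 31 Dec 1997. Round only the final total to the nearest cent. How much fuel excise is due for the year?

€15294.42

1 Jan – 20 Sep 1997: 24,751 litres at €0.42/litre → €10395.42
21 Sep – 31 Dec 1997: 7,100 litres at €0.69/litre → €4899.00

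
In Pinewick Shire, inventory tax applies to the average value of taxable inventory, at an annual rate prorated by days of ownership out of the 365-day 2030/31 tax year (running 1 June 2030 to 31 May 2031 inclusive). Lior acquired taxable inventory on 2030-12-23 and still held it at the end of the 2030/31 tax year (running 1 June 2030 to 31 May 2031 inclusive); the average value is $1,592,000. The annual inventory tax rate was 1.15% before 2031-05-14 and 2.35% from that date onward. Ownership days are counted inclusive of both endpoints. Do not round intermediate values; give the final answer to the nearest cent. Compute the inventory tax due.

$8,967.54

2030-12-23 to 2031-05-13: 142 days at 1.15% → $1,592,000 × 1.15% × 142/365 = $7,122.5644
2031-05-14 to 2031-05-31: 18 days at 2.35% → $1,592,000 × 2.35% × 18/365 = $1,844.9753
Total = $8,967.5397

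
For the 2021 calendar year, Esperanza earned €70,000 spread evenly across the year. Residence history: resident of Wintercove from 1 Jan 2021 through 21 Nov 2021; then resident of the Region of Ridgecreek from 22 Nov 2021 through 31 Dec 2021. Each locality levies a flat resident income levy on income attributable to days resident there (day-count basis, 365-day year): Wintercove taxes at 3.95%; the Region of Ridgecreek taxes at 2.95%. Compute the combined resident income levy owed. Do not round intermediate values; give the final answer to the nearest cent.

Wintercove, 1 Jan – 21 Nov 2021: 325 days → €70,000 × 3.95% × 325/365 = €2,461.9863
The Region of Ridgecreek, 22 Nov – 31 Dec 2021: 40 days → €70,000 × 2.95% × 40/365 = €226.3014
Total = €2,688.2877

€2,688.29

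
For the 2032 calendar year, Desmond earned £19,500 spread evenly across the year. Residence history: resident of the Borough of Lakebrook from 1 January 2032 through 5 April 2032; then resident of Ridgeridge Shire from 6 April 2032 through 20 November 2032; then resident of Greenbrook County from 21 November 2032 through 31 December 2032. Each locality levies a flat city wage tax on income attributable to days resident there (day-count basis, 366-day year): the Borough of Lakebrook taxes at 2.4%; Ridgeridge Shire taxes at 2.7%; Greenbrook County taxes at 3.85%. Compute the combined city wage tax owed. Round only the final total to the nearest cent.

The Borough of Lakebrook, 1 January – 5 April 2032: 96 days → £19,500 × 2.4% × 96/366 = £122.7541
Ridgeridge Shire, 6 April – 20 November 2032: 229 days → £19,500 × 2.7% × 229/366 = £329.4221
Greenbrook County, 21 November – 31 December 2032: 41 days → £19,500 × 3.85% × 41/366 = £84.1004
Total = £536.2766

£536.28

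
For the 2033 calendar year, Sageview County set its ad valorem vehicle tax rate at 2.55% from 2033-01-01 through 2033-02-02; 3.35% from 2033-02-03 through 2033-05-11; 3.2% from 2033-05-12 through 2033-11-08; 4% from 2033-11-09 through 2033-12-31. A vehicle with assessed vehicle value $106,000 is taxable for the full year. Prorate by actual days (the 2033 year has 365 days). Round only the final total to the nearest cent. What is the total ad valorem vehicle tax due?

$3,495.53

2033-01-01 to 2033-02-02: 33 days at 2.55% → $106,000 × 2.55% × 33/365 = $244.3808
2033-02-03 to 2033-05-11: 98 days at 3.35% → $106,000 × 3.35% × 98/365 = $953.4192
2033-05-12 to 2033-11-08: 181 days at 3.2% → $106,000 × 3.2% × 181/365 = $1,682.0603
2033-11-09 to 2033-12-31: 53 days at 4% → $106,000 × 4% × 53/365 = $615.6712
Total = $3,495.5315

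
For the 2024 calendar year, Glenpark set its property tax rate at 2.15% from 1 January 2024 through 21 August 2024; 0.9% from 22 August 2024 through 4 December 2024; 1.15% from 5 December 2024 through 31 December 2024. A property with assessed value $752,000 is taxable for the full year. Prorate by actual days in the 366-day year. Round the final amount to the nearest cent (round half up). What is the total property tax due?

1 January – 21 August 2024: 234 days at 2.15% → $752,000 × 2.15% × 234/366 = $10,336.9180
22 August – 4 December 2024: 105 days at 0.9% → $752,000 × 0.9% × 105/366 = $1,941.6393
5 December – 31 December 2024: 27 days at 1.15% → $752,000 × 1.15% × 27/366 = $637.9672
Total = $12,916.5246

$12,916.52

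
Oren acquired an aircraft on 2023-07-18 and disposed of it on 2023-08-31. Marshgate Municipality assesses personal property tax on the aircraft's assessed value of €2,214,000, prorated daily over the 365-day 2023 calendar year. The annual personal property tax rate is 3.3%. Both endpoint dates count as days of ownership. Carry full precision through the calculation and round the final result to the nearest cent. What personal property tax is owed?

Days held (2023-07-18 to 2023-08-31): 45 out of 365
Tax = €2,214,000 × 3.3% × 45/365 = €9,007.6438

€9,007.64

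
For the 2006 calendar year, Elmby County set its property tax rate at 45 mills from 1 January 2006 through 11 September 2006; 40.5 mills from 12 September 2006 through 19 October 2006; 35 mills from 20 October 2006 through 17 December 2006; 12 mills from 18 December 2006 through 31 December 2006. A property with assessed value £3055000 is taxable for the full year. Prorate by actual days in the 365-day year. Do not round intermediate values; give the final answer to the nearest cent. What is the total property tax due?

1 January – 11 September 2006: 254 days at 45 mills → £3055000 × 4.5% × 254/365 = £95667.5342
12 September – 19 October 2006: 38 days at 40.5 mills → £3055000 × 4.05% × 38/365 = £12881.2192
20 October – 17 December 2006: 59 days at 35 mills → £3055000 × 3.5% × 59/365 = £17283.7671
18 December – 31 December 2006: 14 days at 12 mills → £3055000 × 1.2% × 14/365 = £1406.1370
Total = £127238.6575

£127238.66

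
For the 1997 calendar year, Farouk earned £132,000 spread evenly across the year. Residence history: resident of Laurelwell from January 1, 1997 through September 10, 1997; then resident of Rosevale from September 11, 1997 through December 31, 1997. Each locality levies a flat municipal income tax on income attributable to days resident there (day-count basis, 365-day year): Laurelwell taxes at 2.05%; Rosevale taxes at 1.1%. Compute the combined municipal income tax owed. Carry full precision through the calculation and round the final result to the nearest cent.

Laurelwell, January 1 – September 10, 1997: 253 days → £132,000 × 2.05% × 253/365 = £1,875.6658
Rosevale, September 11 – December 31, 1997: 112 days → £132,000 × 1.1% × 112/365 = £445.5452
Total = £2,321.2110

£2,321.21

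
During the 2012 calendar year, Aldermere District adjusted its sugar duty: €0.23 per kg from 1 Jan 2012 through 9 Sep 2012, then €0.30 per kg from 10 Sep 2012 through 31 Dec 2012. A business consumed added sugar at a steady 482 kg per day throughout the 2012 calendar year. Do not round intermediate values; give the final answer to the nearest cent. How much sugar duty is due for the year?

1 Jan – 9 Sep 2012: 253 days × 482 kg/day = 121,946 kg at €0.23/kg → €28047.58
10 Sep – 31 Dec 2012: 113 days × 482 kg/day = 54,466 kg at €0.30/kg → €16339.80

€44387.38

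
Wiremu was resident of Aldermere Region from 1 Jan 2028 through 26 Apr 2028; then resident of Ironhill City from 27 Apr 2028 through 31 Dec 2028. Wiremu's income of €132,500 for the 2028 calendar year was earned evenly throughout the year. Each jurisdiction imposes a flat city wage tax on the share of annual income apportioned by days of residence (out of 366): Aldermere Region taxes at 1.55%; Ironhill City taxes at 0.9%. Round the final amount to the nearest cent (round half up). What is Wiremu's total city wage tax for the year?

€1,467.82

Aldermere Region, 1 Jan – 26 Apr 2028: 117 days → €132,500 × 1.55% × 117/366 = €656.5266
Ironhill City, 27 Apr – 31 Dec 2028: 249 days → €132,500 × 0.9% × 249/366 = €811.2910
Total = €1,467.8176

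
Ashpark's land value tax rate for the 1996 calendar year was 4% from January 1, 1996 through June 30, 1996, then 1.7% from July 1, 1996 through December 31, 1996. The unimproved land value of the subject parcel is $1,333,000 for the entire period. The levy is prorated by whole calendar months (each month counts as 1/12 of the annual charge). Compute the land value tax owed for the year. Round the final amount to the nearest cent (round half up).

$37,990.50

January 1 – June 30, 1996: 6 months at 4% → $1,333,000 × 4% × 6/12 = $26,660.0000
July 1 – December 31, 1996: 6 months at 1.7% → $1,333,000 × 1.7% × 6/12 = $11,330.5000
Total = $37,990.5000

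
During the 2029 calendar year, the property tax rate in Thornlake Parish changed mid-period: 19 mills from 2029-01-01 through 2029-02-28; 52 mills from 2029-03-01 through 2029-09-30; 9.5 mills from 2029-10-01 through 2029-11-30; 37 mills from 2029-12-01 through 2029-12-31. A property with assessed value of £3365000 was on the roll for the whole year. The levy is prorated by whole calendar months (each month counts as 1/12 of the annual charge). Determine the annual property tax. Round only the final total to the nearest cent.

£128430.83

2029-01-01 to 2029-02-28: 2 months at 19 mills → £3365000 × 1.9% × 2/12 = £10655.8333
2029-03-01 to 2029-09-30: 7 months at 52 mills → £3365000 × 5.2% × 7/12 = £102071.6667
2029-10-01 to 2029-11-30: 2 months at 9.5 mills → £3365000 × 0.95% × 2/12 = £5327.9167
2029-12-01 to 2029-12-31: 1 month at 37 mills → £3365000 × 3.7% × 1/12 = £10375.4167
Total = £128430.8333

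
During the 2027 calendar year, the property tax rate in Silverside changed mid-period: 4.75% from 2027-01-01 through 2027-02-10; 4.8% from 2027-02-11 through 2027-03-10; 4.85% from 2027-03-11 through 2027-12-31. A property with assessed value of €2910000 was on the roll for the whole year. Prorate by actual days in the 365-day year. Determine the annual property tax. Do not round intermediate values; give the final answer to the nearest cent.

2027-01-01 to 2027-02-10: 41 days at 4.75% → €2910000 × 4.75% × 41/365 = €15526.6438
2027-02-11 to 2027-03-10: 28 days at 4.8% → €2910000 × 4.8% × 28/365 = €10715.1781
2027-03-11 to 2027-12-31: 296 days at 4.85% → €2910000 × 4.85% × 296/365 = €114454.6849
Total = €140696.5068

€140696.51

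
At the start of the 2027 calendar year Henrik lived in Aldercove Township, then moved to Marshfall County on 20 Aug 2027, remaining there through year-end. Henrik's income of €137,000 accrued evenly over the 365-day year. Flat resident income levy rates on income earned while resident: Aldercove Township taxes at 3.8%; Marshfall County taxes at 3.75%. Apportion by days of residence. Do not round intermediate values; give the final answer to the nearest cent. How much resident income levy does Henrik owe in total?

Aldercove Township, 1 Jan – 19 Aug 2027: 231 days → €137,000 × 3.8% × 231/365 = €3,294.7562
Marshfall County, 20 Aug – 31 Dec 2027: 134 days → €137,000 × 3.75% × 134/365 = €1,886.0959
Total = €5,180.8521

€5,180.85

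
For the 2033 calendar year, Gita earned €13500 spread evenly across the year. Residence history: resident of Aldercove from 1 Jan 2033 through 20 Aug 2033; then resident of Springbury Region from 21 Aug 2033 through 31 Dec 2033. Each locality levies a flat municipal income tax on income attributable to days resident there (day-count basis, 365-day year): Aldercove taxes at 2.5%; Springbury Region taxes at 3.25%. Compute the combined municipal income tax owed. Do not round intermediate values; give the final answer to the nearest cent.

Aldercove, 1 Jan – 20 Aug 2033: 232 days → €13500 × 2.5% × 232/365 = €214.5205
Springbury Region, 21 Aug – 31 Dec 2033: 133 days → €13500 × 3.25% × 133/365 = €159.8733
Total = €374.3938

€374.39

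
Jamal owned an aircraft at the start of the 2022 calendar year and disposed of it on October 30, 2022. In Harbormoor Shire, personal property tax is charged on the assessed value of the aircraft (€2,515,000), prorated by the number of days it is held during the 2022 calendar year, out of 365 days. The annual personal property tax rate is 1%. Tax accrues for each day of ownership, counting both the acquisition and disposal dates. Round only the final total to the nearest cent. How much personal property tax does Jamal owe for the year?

Days held (January 1 – October 30, 2022): 303 out of 365
Tax = €2,515,000 × 1% × 303/365 = €20,877.9452

€20,877.95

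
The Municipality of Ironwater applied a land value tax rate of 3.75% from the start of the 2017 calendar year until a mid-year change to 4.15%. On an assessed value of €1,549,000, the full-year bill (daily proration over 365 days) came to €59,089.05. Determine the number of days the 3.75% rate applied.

306 days

Let d = days at the first rate; then 365 − d days at the second rate.
€1,549,000 × [3.75%·d + 4.15%·(365−d)] / 365 = €59,089.05
Solving gives d = 306, so the new rate took effect on 3 Nov 2017.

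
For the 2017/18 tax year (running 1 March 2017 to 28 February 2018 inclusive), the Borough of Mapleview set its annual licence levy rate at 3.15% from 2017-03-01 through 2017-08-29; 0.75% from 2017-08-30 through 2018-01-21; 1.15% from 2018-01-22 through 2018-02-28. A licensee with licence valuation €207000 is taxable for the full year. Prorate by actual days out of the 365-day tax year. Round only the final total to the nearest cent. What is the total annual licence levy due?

€4115.90

2017-03-01 to 2017-08-29: 182 days at 3.15% → €207000 × 3.15% × 182/365 = €3251.3178
2017-08-30 to 2018-01-21: 145 days at 0.75% → €207000 × 0.75% × 145/365 = €616.7466
2018-01-22 to 2018-02-28: 38 days at 1.15% → €207000 × 1.15% × 38/365 = €247.8329
Total = €4115.8973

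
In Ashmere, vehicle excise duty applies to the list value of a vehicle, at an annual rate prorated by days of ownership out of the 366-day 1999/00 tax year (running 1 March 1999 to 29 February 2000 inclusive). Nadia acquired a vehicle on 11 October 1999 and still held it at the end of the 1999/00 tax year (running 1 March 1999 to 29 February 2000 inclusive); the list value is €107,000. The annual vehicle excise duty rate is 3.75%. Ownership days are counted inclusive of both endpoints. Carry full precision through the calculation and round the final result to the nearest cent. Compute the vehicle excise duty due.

€1,556.76

Days held (11 October 1999 – 29 February 2000): 142 out of 366
Tax = €107,000 × 3.75% × 142/366 = €1,556.7623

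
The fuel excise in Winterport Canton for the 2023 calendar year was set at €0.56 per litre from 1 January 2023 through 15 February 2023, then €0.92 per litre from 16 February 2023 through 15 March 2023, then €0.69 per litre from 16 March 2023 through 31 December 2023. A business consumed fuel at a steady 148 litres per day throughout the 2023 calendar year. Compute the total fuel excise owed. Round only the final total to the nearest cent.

1 January – 15 February 2023: 46 days × 148 litres/day = 6,808 litres at €0.56/litre → €3,812.48
16 February – 15 March 2023: 28 days × 148 litres/day = 4,144 litres at €0.92/litre → €3,812.48
16 March – 31 December 2023: 291 days × 148 litres/day = 43,068 litres at €0.69/litre → €29,716.92

€37,341.88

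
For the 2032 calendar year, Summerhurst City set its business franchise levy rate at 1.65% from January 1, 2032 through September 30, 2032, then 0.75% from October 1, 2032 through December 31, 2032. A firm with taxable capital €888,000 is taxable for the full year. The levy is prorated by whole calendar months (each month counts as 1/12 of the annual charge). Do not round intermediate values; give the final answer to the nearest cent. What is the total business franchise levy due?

January 1 – September 30, 2032: 9 months at 1.65% → €888,000 × 1.65% × 9/12 = €10,989.0000
October 1 – December 31, 2032: 3 months at 0.75% → €888,000 × 0.75% × 3/12 = €1,665.0000
Total = €12,654.0000

€12,654.00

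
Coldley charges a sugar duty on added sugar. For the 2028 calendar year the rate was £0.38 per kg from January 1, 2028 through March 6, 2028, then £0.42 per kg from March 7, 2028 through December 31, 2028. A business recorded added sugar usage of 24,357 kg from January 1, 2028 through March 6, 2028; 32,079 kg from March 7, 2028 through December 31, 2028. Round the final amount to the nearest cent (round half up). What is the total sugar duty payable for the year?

January 1 – March 6, 2028: 24,357 kg at £0.38/kg → £9255.66
March 7 – December 31, 2028: 32,079 kg at £0.42/kg → £13473.18

£22728.84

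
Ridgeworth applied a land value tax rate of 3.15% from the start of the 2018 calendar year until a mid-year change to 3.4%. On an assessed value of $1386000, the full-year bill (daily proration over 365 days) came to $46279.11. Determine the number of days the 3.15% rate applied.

Let d = days at the first rate; then 365 − d days at the second rate.
$1386000 × [3.15%·d + 3.4%·(365−d)] / 365 = $46279.11
Solving gives d = 89, so the new rate took effect on March 31, 2018.

89 days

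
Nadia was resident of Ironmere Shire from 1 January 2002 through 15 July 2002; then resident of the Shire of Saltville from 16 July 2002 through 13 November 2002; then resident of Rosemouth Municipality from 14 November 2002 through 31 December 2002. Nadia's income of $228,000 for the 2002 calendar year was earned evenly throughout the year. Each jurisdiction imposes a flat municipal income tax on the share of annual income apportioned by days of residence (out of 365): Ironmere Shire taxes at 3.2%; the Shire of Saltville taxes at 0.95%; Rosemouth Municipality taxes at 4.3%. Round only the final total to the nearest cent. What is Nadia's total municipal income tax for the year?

Ironmere Shire, 1 January – 15 July 2002: 196 days → $228,000 × 3.2% × 196/365 = $3,917.8521
The Shire of Saltville, 16 July – 13 November 2002: 121 days → $228,000 × 0.95% × 121/365 = $718.0438
Rosemouth Municipality, 14 November – 31 December 2002: 48 days → $228,000 × 4.3% × 48/365 = $1,289.2932
Total = $5,925.1890

$5,925.19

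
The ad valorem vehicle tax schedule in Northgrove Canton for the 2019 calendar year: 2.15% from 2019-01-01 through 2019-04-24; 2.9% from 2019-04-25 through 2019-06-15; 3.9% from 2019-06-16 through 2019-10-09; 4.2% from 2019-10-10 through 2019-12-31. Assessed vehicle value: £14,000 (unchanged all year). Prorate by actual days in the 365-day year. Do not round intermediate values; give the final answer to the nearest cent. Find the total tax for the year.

2019-01-01 to 2019-04-24: 114 days at 2.15% → £14,000 × 2.15% × 114/365 = £94.0110
2019-04-25 to 2019-06-15: 52 days at 2.9% → £14,000 × 2.9% × 52/365 = £57.8411
2019-06-16 to 2019-10-09: 116 days at 3.9% → £14,000 × 3.9% × 116/365 = £173.5233
2019-10-10 to 2019-12-31: 83 days at 4.2% → £14,000 × 4.2% × 83/365 = £133.7096
Total = £459.0849

£459.08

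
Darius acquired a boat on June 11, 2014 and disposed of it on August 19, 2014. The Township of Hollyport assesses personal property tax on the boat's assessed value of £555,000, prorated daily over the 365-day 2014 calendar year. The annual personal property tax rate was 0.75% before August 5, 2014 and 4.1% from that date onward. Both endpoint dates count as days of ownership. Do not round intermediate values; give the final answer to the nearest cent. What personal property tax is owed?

£1,562.36

June 11 – August 4, 2014: 55 days at 0.75% → £555,000 × 0.75% × 55/365 = £627.2260
August 5 – August 19, 2014: 15 days at 4.1% → £555,000 × 4.1% × 15/365 = £935.1370
Total = £1,562.3630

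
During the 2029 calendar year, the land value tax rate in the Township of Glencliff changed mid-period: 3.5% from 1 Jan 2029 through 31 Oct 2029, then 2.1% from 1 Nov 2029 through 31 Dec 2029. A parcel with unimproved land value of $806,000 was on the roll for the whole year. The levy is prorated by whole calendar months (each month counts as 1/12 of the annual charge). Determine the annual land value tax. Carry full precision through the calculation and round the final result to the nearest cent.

$26,329.33

1 Jan – 31 Oct 2029: 10 months at 3.5% → $806,000 × 3.5% × 10/12 = $23,508.3333
1 Nov – 31 Dec 2029: 2 months at 2.1% → $806,000 × 2.1% × 2/12 = $2,821.0000
Total = $26,329.3333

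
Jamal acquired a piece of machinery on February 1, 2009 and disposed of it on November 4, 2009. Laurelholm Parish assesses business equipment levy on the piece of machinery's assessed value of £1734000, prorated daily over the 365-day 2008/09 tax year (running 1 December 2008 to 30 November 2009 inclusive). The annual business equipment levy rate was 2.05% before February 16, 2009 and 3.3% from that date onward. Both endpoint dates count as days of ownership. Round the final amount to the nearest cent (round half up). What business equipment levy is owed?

February 1 – February 15, 2009: 15 days at 2.05% → £1734000 × 2.05% × 15/365 = £1460.8356
February 16 – November 4, 2009: 262 days at 3.3% → £1734000 × 3.3% × 262/365 = £41074.4219
Total = £42535.2575

£42535.26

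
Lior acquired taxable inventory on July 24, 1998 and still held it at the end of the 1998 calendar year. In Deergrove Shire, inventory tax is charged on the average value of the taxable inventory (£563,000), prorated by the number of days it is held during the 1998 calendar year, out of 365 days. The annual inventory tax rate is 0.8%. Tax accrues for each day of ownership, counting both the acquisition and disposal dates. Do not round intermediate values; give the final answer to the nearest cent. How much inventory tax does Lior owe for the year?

Days held (July 24 – December 31, 1998): 161 out of 365
Tax = £563,000 × 0.8% × 161/365 = £1,986.6959

£1,986.70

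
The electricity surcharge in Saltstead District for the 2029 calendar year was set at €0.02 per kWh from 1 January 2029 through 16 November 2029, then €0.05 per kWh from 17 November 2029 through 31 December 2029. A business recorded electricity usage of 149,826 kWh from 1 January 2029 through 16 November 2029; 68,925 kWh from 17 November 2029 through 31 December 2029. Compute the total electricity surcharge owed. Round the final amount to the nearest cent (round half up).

1 January – 16 November 2029: 149,826 kWh at €0.02/kWh → €2996.52
17 November – 31 December 2029: 68,925 kWh at €0.05/kWh → €3446.25

€6442.77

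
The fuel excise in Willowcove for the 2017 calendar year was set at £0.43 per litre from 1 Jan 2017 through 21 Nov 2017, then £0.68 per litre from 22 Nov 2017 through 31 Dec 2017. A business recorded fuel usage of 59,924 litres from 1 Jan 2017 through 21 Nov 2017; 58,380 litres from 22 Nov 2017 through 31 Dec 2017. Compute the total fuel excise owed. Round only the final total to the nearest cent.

1 Jan – 21 Nov 2017: 59,924 litres at £0.43/litre → £25,767.32
22 Nov – 31 Dec 2017: 58,380 litres at £0.68/litre → £39,698.40

£65,465.72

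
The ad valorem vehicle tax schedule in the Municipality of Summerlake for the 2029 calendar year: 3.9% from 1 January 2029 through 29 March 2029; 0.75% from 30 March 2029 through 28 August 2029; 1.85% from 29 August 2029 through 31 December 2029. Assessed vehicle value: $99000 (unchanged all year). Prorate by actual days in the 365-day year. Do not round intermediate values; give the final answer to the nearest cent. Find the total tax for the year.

1 January – 29 March 2029: 88 days at 3.9% → $99000 × 3.9% × 88/365 = $930.8712
30 March – 28 August 2029: 152 days at 0.75% → $99000 × 0.75% × 152/365 = $309.2055
29 August – 31 December 2029: 125 days at 1.85% → $99000 × 1.85% × 125/365 = $627.2260
Total = $1867.3027

$1867.30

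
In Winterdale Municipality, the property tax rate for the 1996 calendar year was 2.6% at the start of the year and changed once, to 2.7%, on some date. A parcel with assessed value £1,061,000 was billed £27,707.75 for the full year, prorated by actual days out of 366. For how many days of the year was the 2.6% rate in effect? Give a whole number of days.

324 days

Let d = days at the first rate; then 366 − d days at the second rate.
£1,061,000 × [2.6%·d + 2.7%·(366−d)] / 366 = £27,707.75
Solving gives d = 324, so the new rate took effect on November 20, 1996.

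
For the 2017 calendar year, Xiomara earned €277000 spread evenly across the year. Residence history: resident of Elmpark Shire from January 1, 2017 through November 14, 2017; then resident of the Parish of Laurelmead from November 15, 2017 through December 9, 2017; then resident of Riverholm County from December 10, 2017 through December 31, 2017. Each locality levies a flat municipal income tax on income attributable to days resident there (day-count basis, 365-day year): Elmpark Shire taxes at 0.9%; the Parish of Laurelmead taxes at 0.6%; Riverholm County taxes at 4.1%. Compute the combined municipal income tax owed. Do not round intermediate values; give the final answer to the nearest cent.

€2970.35

Elmpark Shire, January 1 – November 14, 2017: 318 days → €277000 × 0.9% × 318/365 = €2171.9836
The Parish of Laurelmead, November 15 – December 9, 2017: 25 days → €277000 × 0.6% × 25/365 = €113.8356
Riverholm County, December 10 – December 31, 2017: 22 days → €277000 × 4.1% × 22/365 = €684.5315
Total = €2970.3507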